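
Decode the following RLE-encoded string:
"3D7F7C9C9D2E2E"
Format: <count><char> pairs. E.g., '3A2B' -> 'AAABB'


Expanding each <count><char> pair:
  3D -> 'DDD'
  7F -> 'FFFFFFF'
  7C -> 'CCCCCCC'
  9C -> 'CCCCCCCCC'
  9D -> 'DDDDDDDDD'
  2E -> 'EE'
  2E -> 'EE'

Decoded = DDDFFFFFFFCCCCCCCCCCCCCCCCDDDDDDDDDEEEE


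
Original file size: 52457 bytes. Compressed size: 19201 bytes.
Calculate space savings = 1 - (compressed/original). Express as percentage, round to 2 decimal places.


ratio = compressed/original = 19201/52457 = 0.366033
savings = 1 - ratio = 1 - 0.366033 = 0.633967
as a percentage: 0.633967 * 100 = 63.4%

Space savings = 1 - 19201/52457 = 63.4%


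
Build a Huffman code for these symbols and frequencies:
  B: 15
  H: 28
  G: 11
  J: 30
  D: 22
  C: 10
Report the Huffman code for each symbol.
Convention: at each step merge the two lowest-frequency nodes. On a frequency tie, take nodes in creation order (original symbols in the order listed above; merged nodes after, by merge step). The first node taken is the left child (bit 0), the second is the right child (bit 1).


Huffman tree construction:
Step 1: Merge C(10) + G(11) = 21
Step 2: Merge B(15) + (C+G)(21) = 36
Step 3: Merge D(22) + H(28) = 50
Step 4: Merge J(30) + (B+(C+G))(36) = 66
Step 5: Merge (D+H)(50) + (J+(B+(C+G)))(66) = 116
Read each symbol's code off the tree from the root (left child = 0, right child = 1).

Codes:
  B: 110 (length 3)
  H: 01 (length 2)
  G: 1111 (length 4)
  J: 10 (length 2)
  D: 00 (length 2)
  C: 1110 (length 4)
Average code length: 289/116 = 2.4914 bits/symbol


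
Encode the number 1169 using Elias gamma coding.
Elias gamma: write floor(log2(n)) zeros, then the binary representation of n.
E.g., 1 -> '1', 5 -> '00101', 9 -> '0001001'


num_bits = floor(log2(1169)) + 1 = 11
leading_zeros = num_bits - 1 = 10
binary(1169) = 10010010001

Elias gamma(1169) = '0000000000' + '10010010001' = 000000000010010010001 (21 bits)


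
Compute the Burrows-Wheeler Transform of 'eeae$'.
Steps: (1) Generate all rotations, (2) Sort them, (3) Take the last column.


Rotations (sorted):
  0: $eeae -> last char: e
  1: ae$ee -> last char: e
  2: e$eea -> last char: a
  3: eae$e -> last char: e
  4: eeae$ -> last char: $


BWT = eeae$


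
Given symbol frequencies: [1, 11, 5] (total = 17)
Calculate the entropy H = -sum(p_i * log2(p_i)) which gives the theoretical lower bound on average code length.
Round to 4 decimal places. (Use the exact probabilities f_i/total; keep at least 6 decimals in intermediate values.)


Per-symbol terms -p_i * log2(p_i) with p_i = f_i/17:
  p = 1/17 = 0.058824: log2(p) = -4.087463, -p*log2(p) = 0.240439
  p = 11/17 = 0.647059: log2(p) = -0.628031, -p*log2(p) = 0.406373
  p = 5/17 = 0.294118: log2(p) = -1.765535, -p*log2(p) = 0.519275
H = 0.240439 + 0.406373 + 0.519275 = 1.166087

H = 1.1661 bits/symbol


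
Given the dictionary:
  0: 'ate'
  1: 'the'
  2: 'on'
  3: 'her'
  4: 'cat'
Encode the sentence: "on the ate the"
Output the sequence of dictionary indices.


Look up each word in the dictionary:
  'on' -> 2
  'the' -> 1
  'ate' -> 0
  'the' -> 1

Encoded: [2, 1, 0, 1]


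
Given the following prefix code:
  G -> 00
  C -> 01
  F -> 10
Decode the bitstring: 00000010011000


Decoding step by step:
Bits 00 -> G
Bits 00 -> G
Bits 00 -> G
Bits 10 -> F
Bits 01 -> C
Bits 10 -> F
Bits 00 -> G


Decoded message: GGGFCFG


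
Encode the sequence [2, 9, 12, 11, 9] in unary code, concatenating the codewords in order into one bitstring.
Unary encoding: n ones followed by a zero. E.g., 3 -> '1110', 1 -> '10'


Encode each number as n ones followed by a terminating 0:
  2 -> 110 (3 bits)
  9 -> 1111111110 (10 bits)
  12 -> 1111111111110 (13 bits)
  11 -> 111111111110 (12 bits)
  9 -> 1111111110 (10 bits)
Total length = 3 + 10 + 13 + 12 + 10 = 48 bits.

Unary([2, 9, 12, 11, 9]) = 110111111111011111111111101111111111101111111110 (48 bits)


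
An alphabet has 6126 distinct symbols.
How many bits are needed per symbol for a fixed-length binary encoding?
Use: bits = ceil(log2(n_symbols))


log2(6126) = 12.5807
Bracket: 2^12 = 4096 < 6126 <= 2^13 = 8192
So ceil(log2(6126)) = 13

bits = ceil(log2(6126)) = ceil(12.5807) = 13 bits


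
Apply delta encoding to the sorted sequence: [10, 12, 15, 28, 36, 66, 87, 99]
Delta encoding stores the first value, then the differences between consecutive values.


First value: 10
Deltas:
  12 - 10 = 2
  15 - 12 = 3
  28 - 15 = 13
  36 - 28 = 8
  66 - 36 = 30
  87 - 66 = 21
  99 - 87 = 12


Delta encoded: [10, 2, 3, 13, 8, 30, 21, 12]


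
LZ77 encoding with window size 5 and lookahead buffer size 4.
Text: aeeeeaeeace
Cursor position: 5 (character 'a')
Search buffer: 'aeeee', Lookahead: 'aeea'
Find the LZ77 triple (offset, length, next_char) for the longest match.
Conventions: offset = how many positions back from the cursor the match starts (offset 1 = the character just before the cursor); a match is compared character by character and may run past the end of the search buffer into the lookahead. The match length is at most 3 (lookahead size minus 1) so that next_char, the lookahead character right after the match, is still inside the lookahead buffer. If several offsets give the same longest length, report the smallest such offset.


Try each offset into the search buffer:
  offset=1 (pos 4, char 'e'): match length 0
  offset=2 (pos 3, char 'e'): match length 0
  offset=3 (pos 2, char 'e'): match length 0
  offset=4 (pos 1, char 'e'): match length 0
  offset=5 (pos 0, char 'a'): match length 3
Longest match has length 3 at offset 5.
next_char = character at position 5 + 3 = 8 -> 'a'

Best match: offset=5, length=3 (matching 'aee' starting at position 0)
LZ77 triple: (5, 3, 'a')


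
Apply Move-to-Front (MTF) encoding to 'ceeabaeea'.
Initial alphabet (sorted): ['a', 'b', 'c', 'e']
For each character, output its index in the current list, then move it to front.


MTF encoding:
'c': index 2 in ['a', 'b', 'c', 'e'] -> ['c', 'a', 'b', 'e']
'e': index 3 in ['c', 'a', 'b', 'e'] -> ['e', 'c', 'a', 'b']
'e': index 0 in ['e', 'c', 'a', 'b'] -> ['e', 'c', 'a', 'b']
'a': index 2 in ['e', 'c', 'a', 'b'] -> ['a', 'e', 'c', 'b']
'b': index 3 in ['a', 'e', 'c', 'b'] -> ['b', 'a', 'e', 'c']
'a': index 1 in ['b', 'a', 'e', 'c'] -> ['a', 'b', 'e', 'c']
'e': index 2 in ['a', 'b', 'e', 'c'] -> ['e', 'a', 'b', 'c']
'e': index 0 in ['e', 'a', 'b', 'c'] -> ['e', 'a', 'b', 'c']
'a': index 1 in ['e', 'a', 'b', 'c'] -> ['a', 'e', 'b', 'c']


Output: [2, 3, 0, 2, 3, 1, 2, 0, 1]


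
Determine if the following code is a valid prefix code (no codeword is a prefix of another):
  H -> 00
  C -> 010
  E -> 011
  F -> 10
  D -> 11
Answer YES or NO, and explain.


Checking each pair (does one codeword prefix another?):
  H='00' vs C='010': no prefix
  H='00' vs E='011': no prefix
  H='00' vs F='10': no prefix
  H='00' vs D='11': no prefix
  C='010' vs H='00': no prefix
  C='010' vs E='011': no prefix
  C='010' vs F='10': no prefix
  C='010' vs D='11': no prefix
  E='011' vs H='00': no prefix
  E='011' vs C='010': no prefix
  E='011' vs F='10': no prefix
  E='011' vs D='11': no prefix
  F='10' vs H='00': no prefix
  F='10' vs C='010': no prefix
  F='10' vs E='011': no prefix
  F='10' vs D='11': no prefix
  D='11' vs H='00': no prefix
  D='11' vs C='010': no prefix
  D='11' vs E='011': no prefix
  D='11' vs F='10': no prefix
No violation found over all pairs.

YES -- this is a valid prefix code. No codeword is a prefix of any other codeword.


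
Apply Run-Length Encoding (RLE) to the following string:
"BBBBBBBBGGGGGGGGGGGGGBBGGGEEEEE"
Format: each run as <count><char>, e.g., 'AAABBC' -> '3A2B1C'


Scanning runs left to right:
  i=0: run of 'B' x 8 -> '8B'
  i=8: run of 'G' x 13 -> '13G'
  i=21: run of 'B' x 2 -> '2B'
  i=23: run of 'G' x 3 -> '3G'
  i=26: run of 'E' x 5 -> '5E'

RLE = 8B13G2B3G5E


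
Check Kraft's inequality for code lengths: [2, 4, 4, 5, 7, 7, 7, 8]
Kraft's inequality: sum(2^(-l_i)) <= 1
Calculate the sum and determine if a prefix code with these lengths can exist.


Sum = 2^(-2) + 2^(-4) + 2^(-4) + 2^(-5) + 2^(-7) + 2^(-7) + 2^(-7) + 2^(-8)
    = 0.25 + 0.0625 + 0.0625 + 0.03125 + 0.0078125 + 0.0078125 + 0.0078125 + 0.00390625
    = 111/256 = 0.43359375
Since 0.43359375 <= 1, Kraft's inequality IS satisfied.
A prefix code with these lengths CAN exist.

Kraft sum = 0.43359375. Satisfied.


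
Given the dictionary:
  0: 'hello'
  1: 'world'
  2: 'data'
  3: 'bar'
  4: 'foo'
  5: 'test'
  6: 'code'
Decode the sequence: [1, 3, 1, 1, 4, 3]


Look up each index in the dictionary:
  1 -> 'world'
  3 -> 'bar'
  1 -> 'world'
  1 -> 'world'
  4 -> 'foo'
  3 -> 'bar'

Decoded: "world bar world world foo bar"


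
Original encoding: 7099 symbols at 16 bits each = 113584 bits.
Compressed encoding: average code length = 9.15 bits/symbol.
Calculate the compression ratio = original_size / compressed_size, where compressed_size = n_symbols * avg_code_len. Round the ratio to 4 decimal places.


original_size = n_symbols * orig_bits = 7099 * 16 = 113584 bits
compressed_size = n_symbols * avg_code_len = 7099 * 9.15 = 64955.85 bits
ratio = original_size / compressed_size = 113584 / 64955.85 = 1.7486

Compression ratio = 1.7486


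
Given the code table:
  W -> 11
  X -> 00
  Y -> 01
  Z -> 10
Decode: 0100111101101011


Decoding:
01 -> Y
00 -> X
11 -> W
11 -> W
01 -> Y
10 -> Z
10 -> Z
11 -> W


Result: YXWWYZZW


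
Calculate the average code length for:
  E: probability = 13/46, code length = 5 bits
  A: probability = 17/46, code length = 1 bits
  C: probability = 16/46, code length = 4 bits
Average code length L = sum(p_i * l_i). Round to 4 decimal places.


Weighted contributions p_i * l_i:
  E: (13/46) * 5 = 65/46
  A: (17/46) * 1 = 17/46
  C: (16/46) * 4 = 64/46
Sum = (65 + 17 + 64)/46 = 146/46

L = 146/46 = 3.1739 bits/symbol


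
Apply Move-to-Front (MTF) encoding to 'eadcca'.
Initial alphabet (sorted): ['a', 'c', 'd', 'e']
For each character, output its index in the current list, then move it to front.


MTF encoding:
'e': index 3 in ['a', 'c', 'd', 'e'] -> ['e', 'a', 'c', 'd']
'a': index 1 in ['e', 'a', 'c', 'd'] -> ['a', 'e', 'c', 'd']
'd': index 3 in ['a', 'e', 'c', 'd'] -> ['d', 'a', 'e', 'c']
'c': index 3 in ['d', 'a', 'e', 'c'] -> ['c', 'd', 'a', 'e']
'c': index 0 in ['c', 'd', 'a', 'e'] -> ['c', 'd', 'a', 'e']
'a': index 2 in ['c', 'd', 'a', 'e'] -> ['a', 'c', 'd', 'e']


Output: [3, 1, 3, 3, 0, 2]


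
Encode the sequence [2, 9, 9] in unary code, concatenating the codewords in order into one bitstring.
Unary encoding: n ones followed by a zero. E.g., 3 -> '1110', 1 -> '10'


Encode each number as n ones followed by a terminating 0:
  2 -> 110 (3 bits)
  9 -> 1111111110 (10 bits)
  9 -> 1111111110 (10 bits)
Total length = 3 + 10 + 10 = 23 bits.

Unary([2, 9, 9]) = 11011111111101111111110 (23 bits)


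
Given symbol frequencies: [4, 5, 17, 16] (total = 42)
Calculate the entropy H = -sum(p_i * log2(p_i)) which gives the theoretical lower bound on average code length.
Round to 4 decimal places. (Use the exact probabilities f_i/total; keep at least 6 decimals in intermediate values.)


Per-symbol terms -p_i * log2(p_i) with p_i = f_i/42:
  p = 4/42 = 0.095238: log2(p) = -3.392317, -p*log2(p) = 0.323078
  p = 5/42 = 0.119048: log2(p) = -3.070389, -p*log2(p) = 0.365523
  p = 17/42 = 0.404762: log2(p) = -1.304855, -p*log2(p) = 0.528155
  p = 16/42 = 0.380952: log2(p) = -1.392317, -p*log2(p) = 0.530407
H = 0.323078 + 0.365523 + 0.528155 + 0.530407 = 1.747163

H = 1.7472 bits/symbol


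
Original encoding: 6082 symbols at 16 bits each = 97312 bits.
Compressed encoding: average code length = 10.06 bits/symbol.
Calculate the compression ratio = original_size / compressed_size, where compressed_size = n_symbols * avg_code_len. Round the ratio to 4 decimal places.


original_size = n_symbols * orig_bits = 6082 * 16 = 97312 bits
compressed_size = n_symbols * avg_code_len = 6082 * 10.06 = 61184.92 bits
ratio = original_size / compressed_size = 97312 / 61184.92 = 1.5905

Compression ratio = 1.5905


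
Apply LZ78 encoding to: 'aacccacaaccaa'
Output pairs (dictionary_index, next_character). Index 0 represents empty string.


LZ78 encoding steps:
Dictionary: {0: ''}
Step 1: w='' (idx 0), next='a' -> output (0, 'a'), add 'a' as idx 1
Step 2: w='a' (idx 1), next='c' -> output (1, 'c'), add 'ac' as idx 2
Step 3: w='' (idx 0), next='c' -> output (0, 'c'), add 'c' as idx 3
Step 4: w='c' (idx 3), next='a' -> output (3, 'a'), add 'ca' as idx 4
Step 5: w='ca' (idx 4), next='a' -> output (4, 'a'), add 'caa' as idx 5
Step 6: w='c' (idx 3), next='c' -> output (3, 'c'), add 'cc' as idx 6
Step 7: w='a' (idx 1), next='a' -> output (1, 'a'), add 'aa' as idx 7


Encoded: [(0, 'a'), (1, 'c'), (0, 'c'), (3, 'a'), (4, 'a'), (3, 'c'), (1, 'a')]


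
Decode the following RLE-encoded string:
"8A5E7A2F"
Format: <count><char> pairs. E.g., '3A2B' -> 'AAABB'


Expanding each <count><char> pair:
  8A -> 'AAAAAAAA'
  5E -> 'EEEEE'
  7A -> 'AAAAAAA'
  2F -> 'FF'

Decoded = AAAAAAAAEEEEEAAAAAAAFF


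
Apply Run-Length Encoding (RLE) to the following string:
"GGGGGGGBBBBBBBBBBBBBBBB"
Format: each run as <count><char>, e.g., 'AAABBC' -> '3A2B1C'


Scanning runs left to right:
  i=0: run of 'G' x 7 -> '7G'
  i=7: run of 'B' x 16 -> '16B'

RLE = 7G16B


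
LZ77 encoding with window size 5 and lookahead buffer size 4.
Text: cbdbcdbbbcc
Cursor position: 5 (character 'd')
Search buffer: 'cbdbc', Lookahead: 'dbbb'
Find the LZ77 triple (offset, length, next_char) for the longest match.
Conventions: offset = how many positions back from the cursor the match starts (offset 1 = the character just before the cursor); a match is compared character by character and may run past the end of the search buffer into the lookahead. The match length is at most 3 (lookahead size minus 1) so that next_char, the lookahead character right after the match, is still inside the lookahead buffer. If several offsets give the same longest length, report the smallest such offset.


Try each offset into the search buffer:
  offset=1 (pos 4, char 'c'): match length 0
  offset=2 (pos 3, char 'b'): match length 0
  offset=3 (pos 2, char 'd'): match length 2
  offset=4 (pos 1, char 'b'): match length 0
  offset=5 (pos 0, char 'c'): match length 0
Longest match has length 2 at offset 3.
next_char = character at position 5 + 2 = 7 -> 'b'

Best match: offset=3, length=2 (matching 'db' starting at position 2)
LZ77 triple: (3, 2, 'b')


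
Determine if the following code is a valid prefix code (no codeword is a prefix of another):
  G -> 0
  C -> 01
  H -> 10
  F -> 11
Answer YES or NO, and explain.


Checking each pair (does one codeword prefix another?):
  G='0' vs C='01': prefix -- VIOLATION

NO -- this is NOT a valid prefix code. G (0) is a prefix of C (01).


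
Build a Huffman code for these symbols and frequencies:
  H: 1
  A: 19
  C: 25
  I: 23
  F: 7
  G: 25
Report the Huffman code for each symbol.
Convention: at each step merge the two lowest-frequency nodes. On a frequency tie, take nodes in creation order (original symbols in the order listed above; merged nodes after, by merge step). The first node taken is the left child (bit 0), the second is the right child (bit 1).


Huffman tree construction:
Step 1: Merge H(1) + F(7) = 8
Step 2: Merge (H+F)(8) + A(19) = 27
Step 3: Merge I(23) + C(25) = 48
Step 4: Merge G(25) + ((H+F)+A)(27) = 52
Step 5: Merge (I+C)(48) + (G+((H+F)+A))(52) = 100
Read each symbol's code off the tree from the root (left child = 0, right child = 1).

Codes:
  H: 1100 (length 4)
  A: 111 (length 3)
  C: 01 (length 2)
  I: 00 (length 2)
  F: 1101 (length 4)
  G: 10 (length 2)
Average code length: 235/100 = 2.3500 bits/symbol


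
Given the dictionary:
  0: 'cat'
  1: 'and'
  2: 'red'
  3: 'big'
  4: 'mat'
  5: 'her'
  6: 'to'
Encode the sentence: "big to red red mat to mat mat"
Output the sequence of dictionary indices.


Look up each word in the dictionary:
  'big' -> 3
  'to' -> 6
  'red' -> 2
  'red' -> 2
  'mat' -> 4
  'to' -> 6
  'mat' -> 4
  'mat' -> 4

Encoded: [3, 6, 2, 2, 4, 6, 4, 4]


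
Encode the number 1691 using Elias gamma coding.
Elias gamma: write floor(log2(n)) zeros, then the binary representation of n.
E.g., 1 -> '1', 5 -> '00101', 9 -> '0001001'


num_bits = floor(log2(1691)) + 1 = 11
leading_zeros = num_bits - 1 = 10
binary(1691) = 11010011011

Elias gamma(1691) = '0000000000' + '11010011011' = 000000000011010011011 (21 bits)


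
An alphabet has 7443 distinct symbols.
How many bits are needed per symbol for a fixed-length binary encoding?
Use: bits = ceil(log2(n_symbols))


log2(7443) = 12.8617
Bracket: 2^12 = 4096 < 7443 <= 2^13 = 8192
So ceil(log2(7443)) = 13

bits = ceil(log2(7443)) = ceil(12.8617) = 13 bits


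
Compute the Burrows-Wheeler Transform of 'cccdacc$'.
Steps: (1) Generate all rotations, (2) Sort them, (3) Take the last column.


Rotations (sorted):
  0: $cccdacc -> last char: c
  1: acc$cccd -> last char: d
  2: c$cccdac -> last char: c
  3: cc$cccda -> last char: a
  4: cccdacc$ -> last char: $
  5: ccdacc$c -> last char: c
  6: cdacc$cc -> last char: c
  7: dacc$ccc -> last char: c


BWT = cdca$ccc


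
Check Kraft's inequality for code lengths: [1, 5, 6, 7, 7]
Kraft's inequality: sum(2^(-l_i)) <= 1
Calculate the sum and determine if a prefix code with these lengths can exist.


Sum = 2^(-1) + 2^(-5) + 2^(-6) + 2^(-7) + 2^(-7)
    = 0.5 + 0.03125 + 0.015625 + 0.0078125 + 0.0078125
    = 72/128 = 0.5625
Since 0.5625 <= 1, Kraft's inequality IS satisfied.
A prefix code with these lengths CAN exist.

Kraft sum = 0.5625. Satisfied.


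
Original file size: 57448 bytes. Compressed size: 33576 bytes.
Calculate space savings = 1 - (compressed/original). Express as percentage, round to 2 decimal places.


ratio = compressed/original = 33576/57448 = 0.584459
savings = 1 - ratio = 1 - 0.584459 = 0.415541
as a percentage: 0.415541 * 100 = 41.55%

Space savings = 1 - 33576/57448 = 41.55%


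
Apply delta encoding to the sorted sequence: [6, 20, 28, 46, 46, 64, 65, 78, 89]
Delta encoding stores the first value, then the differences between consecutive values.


First value: 6
Deltas:
  20 - 6 = 14
  28 - 20 = 8
  46 - 28 = 18
  46 - 46 = 0
  64 - 46 = 18
  65 - 64 = 1
  78 - 65 = 13
  89 - 78 = 11


Delta encoded: [6, 14, 8, 18, 0, 18, 1, 13, 11]


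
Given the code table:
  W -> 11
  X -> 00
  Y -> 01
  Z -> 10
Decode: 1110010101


Decoding:
11 -> W
10 -> Z
01 -> Y
01 -> Y
01 -> Y


Result: WZYYY


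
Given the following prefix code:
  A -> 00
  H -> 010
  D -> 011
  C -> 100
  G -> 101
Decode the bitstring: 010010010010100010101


Decoding step by step:
Bits 010 -> H
Bits 010 -> H
Bits 010 -> H
Bits 010 -> H
Bits 100 -> C
Bits 010 -> H
Bits 101 -> G


Decoded message: HHHHCHG


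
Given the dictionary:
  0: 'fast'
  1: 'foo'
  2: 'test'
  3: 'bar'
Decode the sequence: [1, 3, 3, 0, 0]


Look up each index in the dictionary:
  1 -> 'foo'
  3 -> 'bar'
  3 -> 'bar'
  0 -> 'fast'
  0 -> 'fast'

Decoded: "foo bar bar fast fast"


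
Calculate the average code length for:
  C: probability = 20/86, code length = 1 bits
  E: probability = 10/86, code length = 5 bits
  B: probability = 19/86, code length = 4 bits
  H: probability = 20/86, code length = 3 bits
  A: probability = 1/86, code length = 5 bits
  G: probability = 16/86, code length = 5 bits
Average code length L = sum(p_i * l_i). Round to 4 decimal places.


Weighted contributions p_i * l_i:
  C: (20/86) * 1 = 20/86
  E: (10/86) * 5 = 50/86
  B: (19/86) * 4 = 76/86
  H: (20/86) * 3 = 60/86
  A: (1/86) * 5 = 5/86
  G: (16/86) * 5 = 80/86
Sum = (20 + 50 + 76 + 60 + 5 + 80)/86 = 291/86

L = 291/86 = 3.3837 bits/symbol


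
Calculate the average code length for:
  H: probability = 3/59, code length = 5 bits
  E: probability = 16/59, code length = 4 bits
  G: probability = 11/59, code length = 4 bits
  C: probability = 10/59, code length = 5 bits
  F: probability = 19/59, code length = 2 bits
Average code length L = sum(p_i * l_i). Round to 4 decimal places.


Weighted contributions p_i * l_i:
  H: (3/59) * 5 = 15/59
  E: (16/59) * 4 = 64/59
  G: (11/59) * 4 = 44/59
  C: (10/59) * 5 = 50/59
  F: (19/59) * 2 = 38/59
Sum = (15 + 64 + 44 + 50 + 38)/59 = 211/59

L = 211/59 = 3.5763 bits/symbol


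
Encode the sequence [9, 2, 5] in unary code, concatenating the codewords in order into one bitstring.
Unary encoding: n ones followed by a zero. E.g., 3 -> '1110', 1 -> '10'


Encode each number as n ones followed by a terminating 0:
  9 -> 1111111110 (10 bits)
  2 -> 110 (3 bits)
  5 -> 111110 (6 bits)
Total length = 10 + 3 + 6 = 19 bits.

Unary([9, 2, 5]) = 1111111110110111110 (19 bits)


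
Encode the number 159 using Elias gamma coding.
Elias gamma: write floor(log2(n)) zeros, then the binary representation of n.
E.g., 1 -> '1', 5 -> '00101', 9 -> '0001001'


num_bits = floor(log2(159)) + 1 = 8
leading_zeros = num_bits - 1 = 7
binary(159) = 10011111

Elias gamma(159) = '0000000' + '10011111' = 000000010011111 (15 bits)


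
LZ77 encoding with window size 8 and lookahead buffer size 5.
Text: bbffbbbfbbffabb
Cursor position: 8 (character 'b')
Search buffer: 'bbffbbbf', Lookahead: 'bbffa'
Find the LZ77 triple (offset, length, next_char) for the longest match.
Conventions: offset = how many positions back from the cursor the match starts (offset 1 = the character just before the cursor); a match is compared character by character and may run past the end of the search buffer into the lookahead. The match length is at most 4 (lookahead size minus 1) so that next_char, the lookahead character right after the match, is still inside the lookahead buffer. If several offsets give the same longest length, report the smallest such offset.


Try each offset into the search buffer:
  offset=1 (pos 7, char 'f'): match length 0
  offset=2 (pos 6, char 'b'): match length 1
  offset=3 (pos 5, char 'b'): match length 3
  offset=4 (pos 4, char 'b'): match length 2
  offset=5 (pos 3, char 'f'): match length 0
  offset=6 (pos 2, char 'f'): match length 0
  offset=7 (pos 1, char 'b'): match length 1
  offset=8 (pos 0, char 'b'): match length 4
Longest match has length 4 at offset 8.
next_char = character at position 8 + 4 = 12 -> 'a'

Best match: offset=8, length=4 (matching 'bbff' starting at position 0)
LZ77 triple: (8, 4, 'a')


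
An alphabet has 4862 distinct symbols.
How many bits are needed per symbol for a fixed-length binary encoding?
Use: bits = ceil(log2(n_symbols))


log2(4862) = 12.2473
Bracket: 2^12 = 4096 < 4862 <= 2^13 = 8192
So ceil(log2(4862)) = 13

bits = ceil(log2(4862)) = ceil(12.2473) = 13 bits


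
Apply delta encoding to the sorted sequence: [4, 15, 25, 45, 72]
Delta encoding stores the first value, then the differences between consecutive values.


First value: 4
Deltas:
  15 - 4 = 11
  25 - 15 = 10
  45 - 25 = 20
  72 - 45 = 27


Delta encoded: [4, 11, 10, 20, 27]


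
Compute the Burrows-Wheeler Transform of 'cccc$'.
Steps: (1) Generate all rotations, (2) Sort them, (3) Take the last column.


Rotations (sorted):
  0: $cccc -> last char: c
  1: c$ccc -> last char: c
  2: cc$cc -> last char: c
  3: ccc$c -> last char: c
  4: cccc$ -> last char: $


BWT = cccc$


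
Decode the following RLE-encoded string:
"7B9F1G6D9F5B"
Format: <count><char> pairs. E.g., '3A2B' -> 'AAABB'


Expanding each <count><char> pair:
  7B -> 'BBBBBBB'
  9F -> 'FFFFFFFFF'
  1G -> 'G'
  6D -> 'DDDDDD'
  9F -> 'FFFFFFFFF'
  5B -> 'BBBBB'

Decoded = BBBBBBBFFFFFFFFFGDDDDDDFFFFFFFFFBBBBB


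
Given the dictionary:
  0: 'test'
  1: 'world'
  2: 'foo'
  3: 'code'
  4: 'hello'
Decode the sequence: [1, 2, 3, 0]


Look up each index in the dictionary:
  1 -> 'world'
  2 -> 'foo'
  3 -> 'code'
  0 -> 'test'

Decoded: "world foo code test"


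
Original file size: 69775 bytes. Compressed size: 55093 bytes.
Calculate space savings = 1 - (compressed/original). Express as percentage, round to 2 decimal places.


ratio = compressed/original = 55093/69775 = 0.789581
savings = 1 - ratio = 1 - 0.789581 = 0.210419
as a percentage: 0.210419 * 100 = 21.04%

Space savings = 1 - 55093/69775 = 21.04%


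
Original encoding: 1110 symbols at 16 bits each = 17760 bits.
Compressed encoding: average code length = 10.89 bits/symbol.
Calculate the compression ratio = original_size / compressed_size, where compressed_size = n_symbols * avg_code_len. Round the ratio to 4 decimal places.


original_size = n_symbols * orig_bits = 1110 * 16 = 17760 bits
compressed_size = n_symbols * avg_code_len = 1110 * 10.89 = 12087.9 bits
ratio = original_size / compressed_size = 17760 / 12087.9 = 1.4692

Compression ratio = 1.4692


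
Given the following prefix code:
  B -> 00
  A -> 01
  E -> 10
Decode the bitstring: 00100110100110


Decoding step by step:
Bits 00 -> B
Bits 10 -> E
Bits 01 -> A
Bits 10 -> E
Bits 10 -> E
Bits 01 -> A
Bits 10 -> E


Decoded message: BEAEEAE


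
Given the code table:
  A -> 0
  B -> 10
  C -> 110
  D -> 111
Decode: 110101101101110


Decoding:
110 -> C
10 -> B
110 -> C
110 -> C
111 -> D
0 -> A


Result: CBCCDA


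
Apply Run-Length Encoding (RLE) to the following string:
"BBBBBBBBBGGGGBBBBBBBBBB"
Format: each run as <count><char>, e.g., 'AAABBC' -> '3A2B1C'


Scanning runs left to right:
  i=0: run of 'B' x 9 -> '9B'
  i=9: run of 'G' x 4 -> '4G'
  i=13: run of 'B' x 10 -> '10B'

RLE = 9B4G10B


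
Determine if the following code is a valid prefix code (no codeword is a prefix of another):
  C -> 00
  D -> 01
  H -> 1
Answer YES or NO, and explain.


Checking each pair (does one codeword prefix another?):
  C='00' vs D='01': no prefix
  C='00' vs H='1': no prefix
  D='01' vs C='00': no prefix
  D='01' vs H='1': no prefix
  H='1' vs C='00': no prefix
  H='1' vs D='01': no prefix
No violation found over all pairs.

YES -- this is a valid prefix code. No codeword is a prefix of any other codeword.


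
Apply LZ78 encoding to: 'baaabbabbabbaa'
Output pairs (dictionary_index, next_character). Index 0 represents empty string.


LZ78 encoding steps:
Dictionary: {0: ''}
Step 1: w='' (idx 0), next='b' -> output (0, 'b'), add 'b' as idx 1
Step 2: w='' (idx 0), next='a' -> output (0, 'a'), add 'a' as idx 2
Step 3: w='a' (idx 2), next='a' -> output (2, 'a'), add 'aa' as idx 3
Step 4: w='b' (idx 1), next='b' -> output (1, 'b'), add 'bb' as idx 4
Step 5: w='a' (idx 2), next='b' -> output (2, 'b'), add 'ab' as idx 5
Step 6: w='b' (idx 1), next='a' -> output (1, 'a'), add 'ba' as idx 6
Step 7: w='bb' (idx 4), next='a' -> output (4, 'a'), add 'bba' as idx 7
Step 8: w='a' (idx 2), end of input -> output (2, '')


Encoded: [(0, 'b'), (0, 'a'), (2, 'a'), (1, 'b'), (2, 'b'), (1, 'a'), (4, 'a'), (2, '')]


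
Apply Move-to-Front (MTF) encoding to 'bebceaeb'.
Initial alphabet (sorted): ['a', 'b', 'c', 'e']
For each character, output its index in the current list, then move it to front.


MTF encoding:
'b': index 1 in ['a', 'b', 'c', 'e'] -> ['b', 'a', 'c', 'e']
'e': index 3 in ['b', 'a', 'c', 'e'] -> ['e', 'b', 'a', 'c']
'b': index 1 in ['e', 'b', 'a', 'c'] -> ['b', 'e', 'a', 'c']
'c': index 3 in ['b', 'e', 'a', 'c'] -> ['c', 'b', 'e', 'a']
'e': index 2 in ['c', 'b', 'e', 'a'] -> ['e', 'c', 'b', 'a']
'a': index 3 in ['e', 'c', 'b', 'a'] -> ['a', 'e', 'c', 'b']
'e': index 1 in ['a', 'e', 'c', 'b'] -> ['e', 'a', 'c', 'b']
'b': index 3 in ['e', 'a', 'c', 'b'] -> ['b', 'e', 'a', 'c']


Output: [1, 3, 1, 3, 2, 3, 1, 3]


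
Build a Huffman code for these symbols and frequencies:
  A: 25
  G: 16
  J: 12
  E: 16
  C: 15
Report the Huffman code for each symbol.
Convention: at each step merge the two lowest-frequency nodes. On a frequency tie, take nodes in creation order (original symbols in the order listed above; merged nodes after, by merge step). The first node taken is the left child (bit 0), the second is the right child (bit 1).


Huffman tree construction:
Step 1: Merge J(12) + C(15) = 27
Step 2: Merge G(16) + E(16) = 32
Step 3: Merge A(25) + (J+C)(27) = 52
Step 4: Merge (G+E)(32) + (A+(J+C))(52) = 84
Read each symbol's code off the tree from the root (left child = 0, right child = 1).

Codes:
  A: 10 (length 2)
  G: 00 (length 2)
  J: 110 (length 3)
  E: 01 (length 2)
  C: 111 (length 3)
Average code length: 195/84 = 2.3214 bits/symbol


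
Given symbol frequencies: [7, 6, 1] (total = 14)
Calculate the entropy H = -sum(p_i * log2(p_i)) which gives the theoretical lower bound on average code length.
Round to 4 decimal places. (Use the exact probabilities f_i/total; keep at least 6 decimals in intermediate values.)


Per-symbol terms -p_i * log2(p_i) with p_i = f_i/14:
  p = 7/14 = 0.500000: log2(p) = -1.000000, -p*log2(p) = 0.500000
  p = 6/14 = 0.428571: log2(p) = -1.222392, -p*log2(p) = 0.523882
  p = 1/14 = 0.071429: log2(p) = -3.807355, -p*log2(p) = 0.271954
H = 0.500000 + 0.523882 + 0.271954 = 1.295836

H = 1.2958 bits/symbol


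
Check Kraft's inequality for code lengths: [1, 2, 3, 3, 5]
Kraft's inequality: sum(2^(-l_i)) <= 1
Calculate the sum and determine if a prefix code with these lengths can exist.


Sum = 2^(-1) + 2^(-2) + 2^(-3) + 2^(-3) + 2^(-5)
    = 0.5 + 0.25 + 0.125 + 0.125 + 0.03125
    = 33/32 = 1.03125
Since 1.03125 > 1, Kraft's inequality is NOT satisfied.
A prefix code with these lengths CANNOT exist.

Kraft sum = 1.03125. Not satisfied.


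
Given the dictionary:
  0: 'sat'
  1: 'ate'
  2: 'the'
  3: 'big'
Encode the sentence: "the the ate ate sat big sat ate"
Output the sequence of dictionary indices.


Look up each word in the dictionary:
  'the' -> 2
  'the' -> 2
  'ate' -> 1
  'ate' -> 1
  'sat' -> 0
  'big' -> 3
  'sat' -> 0
  'ate' -> 1

Encoded: [2, 2, 1, 1, 0, 3, 0, 1]


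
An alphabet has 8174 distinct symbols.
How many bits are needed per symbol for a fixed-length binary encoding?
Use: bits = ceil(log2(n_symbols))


log2(8174) = 12.9968
Bracket: 2^12 = 4096 < 8174 <= 2^13 = 8192
So ceil(log2(8174)) = 13

bits = ceil(log2(8174)) = ceil(12.9968) = 13 bits


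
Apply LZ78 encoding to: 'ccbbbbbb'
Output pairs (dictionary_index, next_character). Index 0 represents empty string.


LZ78 encoding steps:
Dictionary: {0: ''}
Step 1: w='' (idx 0), next='c' -> output (0, 'c'), add 'c' as idx 1
Step 2: w='c' (idx 1), next='b' -> output (1, 'b'), add 'cb' as idx 2
Step 3: w='' (idx 0), next='b' -> output (0, 'b'), add 'b' as idx 3
Step 4: w='b' (idx 3), next='b' -> output (3, 'b'), add 'bb' as idx 4
Step 5: w='bb' (idx 4), end of input -> output (4, '')


Encoded: [(0, 'c'), (1, 'b'), (0, 'b'), (3, 'b'), (4, '')]


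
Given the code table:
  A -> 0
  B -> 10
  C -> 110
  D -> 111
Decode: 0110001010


Decoding:
0 -> A
110 -> C
0 -> A
0 -> A
10 -> B
10 -> B


Result: ACAABB


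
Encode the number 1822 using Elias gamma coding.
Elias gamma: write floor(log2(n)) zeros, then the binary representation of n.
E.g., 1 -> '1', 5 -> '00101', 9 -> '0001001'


num_bits = floor(log2(1822)) + 1 = 11
leading_zeros = num_bits - 1 = 10
binary(1822) = 11100011110

Elias gamma(1822) = '0000000000' + '11100011110' = 000000000011100011110 (21 bits)


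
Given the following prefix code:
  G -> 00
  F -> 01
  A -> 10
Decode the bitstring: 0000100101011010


Decoding step by step:
Bits 00 -> G
Bits 00 -> G
Bits 10 -> A
Bits 01 -> F
Bits 01 -> F
Bits 01 -> F
Bits 10 -> A
Bits 10 -> A


Decoded message: GGAFFFAA


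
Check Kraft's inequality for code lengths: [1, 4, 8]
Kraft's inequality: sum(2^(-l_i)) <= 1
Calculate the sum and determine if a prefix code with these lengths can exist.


Sum = 2^(-1) + 2^(-4) + 2^(-8)
    = 0.5 + 0.0625 + 0.00390625
    = 145/256 = 0.56640625
Since 0.56640625 <= 1, Kraft's inequality IS satisfied.
A prefix code with these lengths CAN exist.

Kraft sum = 0.56640625. Satisfied.


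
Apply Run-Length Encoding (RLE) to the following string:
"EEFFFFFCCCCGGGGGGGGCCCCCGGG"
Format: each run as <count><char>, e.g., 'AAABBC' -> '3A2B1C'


Scanning runs left to right:
  i=0: run of 'E' x 2 -> '2E'
  i=2: run of 'F' x 5 -> '5F'
  i=7: run of 'C' x 4 -> '4C'
  i=11: run of 'G' x 8 -> '8G'
  i=19: run of 'C' x 5 -> '5C'
  i=24: run of 'G' x 3 -> '3G'

RLE = 2E5F4C8G5C3G


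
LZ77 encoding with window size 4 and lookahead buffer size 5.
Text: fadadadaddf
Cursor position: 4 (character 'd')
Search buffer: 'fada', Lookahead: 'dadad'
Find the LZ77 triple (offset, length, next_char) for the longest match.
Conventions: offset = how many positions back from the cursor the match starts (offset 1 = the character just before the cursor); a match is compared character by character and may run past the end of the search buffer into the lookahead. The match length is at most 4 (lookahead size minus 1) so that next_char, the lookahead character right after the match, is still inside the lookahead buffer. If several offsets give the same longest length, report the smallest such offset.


Try each offset into the search buffer:
  offset=1 (pos 3, char 'a'): match length 0
  offset=2 (pos 2, char 'd'): match length 4
  offset=3 (pos 1, char 'a'): match length 0
  offset=4 (pos 0, char 'f'): match length 0
Longest match has length 4 at offset 2.
next_char = character at position 4 + 4 = 8 -> 'd'

Best match: offset=2, length=4 (matching 'dada' starting at position 2)
LZ77 triple: (2, 4, 'd')


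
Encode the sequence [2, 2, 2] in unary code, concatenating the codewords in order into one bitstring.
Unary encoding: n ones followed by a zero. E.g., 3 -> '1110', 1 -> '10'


Encode each number as n ones followed by a terminating 0:
  2 -> 110 (3 bits)
  2 -> 110 (3 bits)
  2 -> 110 (3 bits)
Total length = 3 + 3 + 3 = 9 bits.

Unary([2, 2, 2]) = 110110110 (9 bits)


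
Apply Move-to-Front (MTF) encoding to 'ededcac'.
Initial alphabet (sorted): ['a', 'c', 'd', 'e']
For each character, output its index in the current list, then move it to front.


MTF encoding:
'e': index 3 in ['a', 'c', 'd', 'e'] -> ['e', 'a', 'c', 'd']
'd': index 3 in ['e', 'a', 'c', 'd'] -> ['d', 'e', 'a', 'c']
'e': index 1 in ['d', 'e', 'a', 'c'] -> ['e', 'd', 'a', 'c']
'd': index 1 in ['e', 'd', 'a', 'c'] -> ['d', 'e', 'a', 'c']
'c': index 3 in ['d', 'e', 'a', 'c'] -> ['c', 'd', 'e', 'a']
'a': index 3 in ['c', 'd', 'e', 'a'] -> ['a', 'c', 'd', 'e']
'c': index 1 in ['a', 'c', 'd', 'e'] -> ['c', 'a', 'd', 'e']


Output: [3, 3, 1, 1, 3, 3, 1]


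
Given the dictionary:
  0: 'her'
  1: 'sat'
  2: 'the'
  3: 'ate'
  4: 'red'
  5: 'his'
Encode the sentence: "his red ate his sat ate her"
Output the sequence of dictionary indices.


Look up each word in the dictionary:
  'his' -> 5
  'red' -> 4
  'ate' -> 3
  'his' -> 5
  'sat' -> 1
  'ate' -> 3
  'her' -> 0

Encoded: [5, 4, 3, 5, 1, 3, 0]


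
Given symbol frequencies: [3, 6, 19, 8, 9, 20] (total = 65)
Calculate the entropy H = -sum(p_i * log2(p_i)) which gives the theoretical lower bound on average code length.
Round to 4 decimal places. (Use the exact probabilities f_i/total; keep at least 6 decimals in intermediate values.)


Per-symbol terms -p_i * log2(p_i) with p_i = f_i/65:
  p = 3/65 = 0.046154: log2(p) = -4.437405, -p*log2(p) = 0.204803
  p = 6/65 = 0.092308: log2(p) = -3.437405, -p*log2(p) = 0.317299
  p = 19/65 = 0.292308: log2(p) = -1.774440, -p*log2(p) = 0.518683
  p = 8/65 = 0.123077: log2(p) = -3.022368, -p*log2(p) = 0.371984
  p = 9/65 = 0.138462: log2(p) = -2.852443, -p*log2(p) = 0.394954
  p = 20/65 = 0.307692: log2(p) = -1.700440, -p*log2(p) = 0.523212
H = 0.204803 + 0.317299 + 0.518683 + 0.371984 + 0.394954 + 0.523212 = 2.330935

H = 2.3309 bits/symbol


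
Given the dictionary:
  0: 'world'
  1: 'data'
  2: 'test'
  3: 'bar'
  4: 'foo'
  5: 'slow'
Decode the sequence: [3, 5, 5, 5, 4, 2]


Look up each index in the dictionary:
  3 -> 'bar'
  5 -> 'slow'
  5 -> 'slow'
  5 -> 'slow'
  4 -> 'foo'
  2 -> 'test'

Decoded: "bar slow slow slow foo test"


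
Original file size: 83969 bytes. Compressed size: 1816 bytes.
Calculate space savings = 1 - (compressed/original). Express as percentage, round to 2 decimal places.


ratio = compressed/original = 1816/83969 = 0.021627
savings = 1 - ratio = 1 - 0.021627 = 0.978373
as a percentage: 0.978373 * 100 = 97.84%

Space savings = 1 - 1816/83969 = 97.84%


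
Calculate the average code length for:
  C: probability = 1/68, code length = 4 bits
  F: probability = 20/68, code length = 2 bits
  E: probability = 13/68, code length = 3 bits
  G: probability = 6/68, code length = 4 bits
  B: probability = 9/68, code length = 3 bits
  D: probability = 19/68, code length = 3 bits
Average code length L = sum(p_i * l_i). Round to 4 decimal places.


Weighted contributions p_i * l_i:
  C: (1/68) * 4 = 4/68
  F: (20/68) * 2 = 40/68
  E: (13/68) * 3 = 39/68
  G: (6/68) * 4 = 24/68
  B: (9/68) * 3 = 27/68
  D: (19/68) * 3 = 57/68
Sum = (4 + 40 + 39 + 24 + 27 + 57)/68 = 191/68

L = 191/68 = 2.8088 bits/symbol


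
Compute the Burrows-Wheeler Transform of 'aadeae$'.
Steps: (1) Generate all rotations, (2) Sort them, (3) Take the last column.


Rotations (sorted):
  0: $aadeae -> last char: e
  1: aadeae$ -> last char: $
  2: adeae$a -> last char: a
  3: ae$aade -> last char: e
  4: deae$aa -> last char: a
  5: e$aadea -> last char: a
  6: eae$aad -> last char: d


BWT = e$aeaad


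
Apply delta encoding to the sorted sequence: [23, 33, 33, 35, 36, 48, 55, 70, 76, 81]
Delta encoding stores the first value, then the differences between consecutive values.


First value: 23
Deltas:
  33 - 23 = 10
  33 - 33 = 0
  35 - 33 = 2
  36 - 35 = 1
  48 - 36 = 12
  55 - 48 = 7
  70 - 55 = 15
  76 - 70 = 6
  81 - 76 = 5


Delta encoded: [23, 10, 0, 2, 1, 12, 7, 15, 6, 5]


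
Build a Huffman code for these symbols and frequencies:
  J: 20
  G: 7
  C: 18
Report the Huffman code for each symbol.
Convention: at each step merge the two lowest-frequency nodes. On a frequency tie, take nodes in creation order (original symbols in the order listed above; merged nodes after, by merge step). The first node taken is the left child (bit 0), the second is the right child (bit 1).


Huffman tree construction:
Step 1: Merge G(7) + C(18) = 25
Step 2: Merge J(20) + (G+C)(25) = 45
Read each symbol's code off the tree from the root (left child = 0, right child = 1).

Codes:
  J: 0 (length 1)
  G: 10 (length 2)
  C: 11 (length 2)
Average code length: 70/45 = 1.5556 bits/symbol


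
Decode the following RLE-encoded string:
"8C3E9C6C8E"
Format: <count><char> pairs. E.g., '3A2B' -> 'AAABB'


Expanding each <count><char> pair:
  8C -> 'CCCCCCCC'
  3E -> 'EEE'
  9C -> 'CCCCCCCCC'
  6C -> 'CCCCCC'
  8E -> 'EEEEEEEE'

Decoded = CCCCCCCCEEECCCCCCCCCCCCCCCEEEEEEEE


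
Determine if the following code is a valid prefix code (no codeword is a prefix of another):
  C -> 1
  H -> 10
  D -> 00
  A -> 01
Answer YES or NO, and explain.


Checking each pair (does one codeword prefix another?):
  C='1' vs H='10': prefix -- VIOLATION

NO -- this is NOT a valid prefix code. C (1) is a prefix of H (10).


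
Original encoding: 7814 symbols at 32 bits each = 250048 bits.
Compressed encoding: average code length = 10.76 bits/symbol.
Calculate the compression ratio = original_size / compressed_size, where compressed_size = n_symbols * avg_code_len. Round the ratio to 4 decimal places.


original_size = n_symbols * orig_bits = 7814 * 32 = 250048 bits
compressed_size = n_symbols * avg_code_len = 7814 * 10.76 = 84078.64 bits
ratio = original_size / compressed_size = 250048 / 84078.64 = 2.974

Compression ratio = 2.974


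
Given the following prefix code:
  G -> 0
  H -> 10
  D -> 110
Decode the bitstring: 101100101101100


Decoding step by step:
Bits 10 -> H
Bits 110 -> D
Bits 0 -> G
Bits 10 -> H
Bits 110 -> D
Bits 110 -> D
Bits 0 -> G


Decoded message: HDGHDDG


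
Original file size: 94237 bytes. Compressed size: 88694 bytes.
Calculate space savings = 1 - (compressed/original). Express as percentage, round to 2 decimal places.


ratio = compressed/original = 88694/94237 = 0.94118
savings = 1 - ratio = 1 - 0.94118 = 0.05882
as a percentage: 0.05882 * 100 = 5.88%

Space savings = 1 - 88694/94237 = 5.88%


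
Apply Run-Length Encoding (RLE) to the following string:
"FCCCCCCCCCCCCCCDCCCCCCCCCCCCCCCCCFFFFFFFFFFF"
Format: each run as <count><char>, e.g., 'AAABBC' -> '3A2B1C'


Scanning runs left to right:
  i=0: run of 'F' x 1 -> '1F'
  i=1: run of 'C' x 14 -> '14C'
  i=15: run of 'D' x 1 -> '1D'
  i=16: run of 'C' x 17 -> '17C'
  i=33: run of 'F' x 11 -> '11F'

RLE = 1F14C1D17C11F
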